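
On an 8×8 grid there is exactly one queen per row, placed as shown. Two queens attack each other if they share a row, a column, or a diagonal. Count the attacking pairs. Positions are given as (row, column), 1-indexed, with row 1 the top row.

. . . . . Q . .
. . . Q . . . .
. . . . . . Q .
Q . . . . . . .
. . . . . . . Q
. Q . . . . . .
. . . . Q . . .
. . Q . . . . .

0

All columns are distinct and no two queens satisfy |Δrow| = |Δcol|, so no pair attacks.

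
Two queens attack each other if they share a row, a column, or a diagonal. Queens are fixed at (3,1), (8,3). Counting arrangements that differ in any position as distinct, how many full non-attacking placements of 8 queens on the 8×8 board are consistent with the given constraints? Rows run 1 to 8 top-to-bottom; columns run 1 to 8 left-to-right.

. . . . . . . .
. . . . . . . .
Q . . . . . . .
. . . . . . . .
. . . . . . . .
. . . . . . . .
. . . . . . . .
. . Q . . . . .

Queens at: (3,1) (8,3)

4

Branch on row 1: col 2 → 0; col 4 → 2; col 5 → 1; col 6 → 1; col 7 → 0; col 8 → 0.
Sum: 0 + 2 + 1 + 1 + 0 + 0 = 4.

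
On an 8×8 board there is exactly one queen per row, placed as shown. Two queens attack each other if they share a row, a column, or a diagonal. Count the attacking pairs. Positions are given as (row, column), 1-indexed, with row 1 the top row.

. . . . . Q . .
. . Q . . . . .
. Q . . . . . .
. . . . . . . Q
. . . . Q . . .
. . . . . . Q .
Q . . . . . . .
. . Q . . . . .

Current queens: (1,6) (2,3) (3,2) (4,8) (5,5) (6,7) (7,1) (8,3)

Same column: (2,3)–(8,3) (column 3).
Same diagonal: (2,3)–(3,2) (|2−3| = |3−2| = 1); (2,3)–(6,7) (|2−6| = |3−7| = 4).
Total attacking pairs: 3.

3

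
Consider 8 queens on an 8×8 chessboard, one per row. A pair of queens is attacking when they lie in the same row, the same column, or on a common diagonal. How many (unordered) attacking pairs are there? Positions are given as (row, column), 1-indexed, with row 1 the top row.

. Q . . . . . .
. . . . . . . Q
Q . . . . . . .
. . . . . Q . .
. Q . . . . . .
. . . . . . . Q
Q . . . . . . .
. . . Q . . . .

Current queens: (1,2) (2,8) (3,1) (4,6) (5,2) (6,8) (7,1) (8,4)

Same column: (1,2)–(5,2) (column 2); (2,8)–(6,8) (column 8); (3,1)–(7,1) (column 1).
Same diagonal: (2,8)–(4,6) (|2−4| = |8−6| = 2); (4,6)–(6,8) (|4−6| = |6−8| = 2).
Total attacking pairs: 5.

5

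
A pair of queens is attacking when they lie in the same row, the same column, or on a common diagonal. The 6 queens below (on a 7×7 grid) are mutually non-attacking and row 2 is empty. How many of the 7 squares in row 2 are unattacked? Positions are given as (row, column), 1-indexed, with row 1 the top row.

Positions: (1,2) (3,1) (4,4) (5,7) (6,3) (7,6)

1

(1,2) attacks row 2 at column 2 and diagonals 1, 3.
(3,1) attacks row 2 at column 1 and diagonals 2.
(4,4) attacks row 2 at column 4 and diagonals 2, 6.
(5,7) attacks row 2 at column 7 and diagonals 4.
(6,3) attacks row 2 at column 3 and diagonals 7.
(7,6) attacks row 2 at column 6 and diagonals 1.
Attacked columns: {1, 2, 3, 4, 6, 7}. Safe: {5}.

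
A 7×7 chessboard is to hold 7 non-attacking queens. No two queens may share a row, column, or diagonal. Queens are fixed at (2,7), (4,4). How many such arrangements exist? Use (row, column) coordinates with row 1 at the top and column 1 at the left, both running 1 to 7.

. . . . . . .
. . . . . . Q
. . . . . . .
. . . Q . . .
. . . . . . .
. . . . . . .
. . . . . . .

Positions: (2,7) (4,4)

Branch on row 1: col 2 → 0; col 3 → 1; col 5 → 1.
Sum: 0 + 1 + 1 = 2.

2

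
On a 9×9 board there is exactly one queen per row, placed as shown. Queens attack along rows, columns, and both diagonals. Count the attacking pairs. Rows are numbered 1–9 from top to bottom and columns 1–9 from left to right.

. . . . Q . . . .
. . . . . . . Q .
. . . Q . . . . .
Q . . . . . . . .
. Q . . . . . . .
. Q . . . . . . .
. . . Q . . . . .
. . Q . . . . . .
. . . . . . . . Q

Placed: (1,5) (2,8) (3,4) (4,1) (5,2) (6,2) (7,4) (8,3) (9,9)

7

Same column: (3,4)–(7,4) (column 4); (5,2)–(6,2) (column 2).
Same diagonal: (3,4)–(5,2) (|3−5| = |4−2| = 2); (4,1)–(5,2) (|4−5| = |1−2| = 1); (4,1)–(7,4) (|4−7| = |1−4| = 3); (5,2)–(7,4) (|5−7| = |2−4| = 2); (7,4)–(8,3) (|7−8| = |4−3| = 1).
Total attacking pairs: 7.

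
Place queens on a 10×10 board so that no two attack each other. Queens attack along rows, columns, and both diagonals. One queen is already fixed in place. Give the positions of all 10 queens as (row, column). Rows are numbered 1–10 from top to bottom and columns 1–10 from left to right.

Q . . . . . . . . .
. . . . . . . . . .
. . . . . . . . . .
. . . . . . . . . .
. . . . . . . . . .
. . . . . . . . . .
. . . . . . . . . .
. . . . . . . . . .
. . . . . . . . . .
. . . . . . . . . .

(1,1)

Row 2: attacked by (1,1)→{1,2}. Safe: 3, 4, 5, 6, 7, 8, 9, 10. Place at column 7.
Row 3: attacked by (1,1)→{1,3}; (2,7)→{6,7,8}. Safe: 2, 4, 5, 9, 10. Place at column 4.
Row 4: attacked by (1,1)→{1,4}; (2,7)→{5,7,9}; (3,4)→{3,4,5}. Safe: 2, 6, 8, 10. Place at column 6.
Row 5: attacked by (1,1)→{1,5}; (2,7)→{4,7,10}; (3,4)→{2,4,6}; (4,6)→{5,6,7}. Safe: 3, 8, 9. Place at column 9.
Row 6: attacked by (1,1)→{1,6}; (2,7)→{3,7}; (3,4)→{1,4,7}; (4,6)→{4,6,8}; (5,9)→{8,9,10}. Safe: 2, 5. Place at column 2.
Row 7: attacked by (1,1)→{1,7}; (2,7)→{2,7}; (3,4)→{4,8}; (4,6)→{3,6,9}; (5,9)→{7,9}; (6,2)→{1,2,3}. Safe: 5, 10. Place at column 10.
Row 8: attacked by (1,1)→{1,8}; (2,7)→{1,7}; (3,4)→{4,9}; (4,6)→{2,6,10}; (5,9)→{6,9}; (6,2)→{2,4}; (7,10)→{9,10}. Safe: 3, 5. Place at column 5.
Row 9: attacked by (1,1)→{1,9}; (2,7)→{7}; (3,4)→{4,10}; (4,6)→{1,6}; (5,9)→{5,9}; (6,2)→{2,5}; (7,10)→{8,10}; (8,5)→{4,5,6}. Safe: 3. Place at column 3.
Row 10: attacked by (1,1)→{1,10}; (2,7)→{7}; (3,4)→{4}; (4,6)→{6}; (5,9)→{4,9}; (6,2)→{2,6}; (7,10)→{7,10}; (8,5)→{3,5,7}; (9,3)→{2,3,4}. Safe: 8. Place at column 8.
Columns [1, 7, 4, 6, 9, 2, 10, 5, 3, 8], r−c [0, -5, -1, -2, -4, 4, -3, 3, 6, 2], r+c [2, 9, 7, 10, 14, 8, 17, 13, 12, 18] are all distinct, so no two queens attack.

(1,1) (2,7) (3,4) (4,6) (5,9) (6,2) (7,10) (8,5) (9,3) (10,8)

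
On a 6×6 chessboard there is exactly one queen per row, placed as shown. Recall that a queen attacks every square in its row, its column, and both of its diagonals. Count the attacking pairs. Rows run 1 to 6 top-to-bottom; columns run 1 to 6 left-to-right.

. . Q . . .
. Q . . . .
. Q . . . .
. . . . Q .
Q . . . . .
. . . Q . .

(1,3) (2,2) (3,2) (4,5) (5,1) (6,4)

2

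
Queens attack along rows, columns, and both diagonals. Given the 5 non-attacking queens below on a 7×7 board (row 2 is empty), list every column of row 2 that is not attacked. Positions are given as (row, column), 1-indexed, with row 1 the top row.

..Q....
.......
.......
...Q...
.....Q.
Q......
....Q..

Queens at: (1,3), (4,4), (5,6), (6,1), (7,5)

(1,3) attacks row 2 at column 3 and diagonals 2, 4.
(4,4) attacks row 2 at column 4 and diagonals 2, 6.
(5,6) attacks row 2 at column 6 and diagonals 3.
(6,1) attacks row 2 at column 1 and diagonals 5.
(7,5) attacks row 2 at column 5.
Attacked columns: {1, 2, 3, 4, 5, 6}. Safe: {7}.

columns 7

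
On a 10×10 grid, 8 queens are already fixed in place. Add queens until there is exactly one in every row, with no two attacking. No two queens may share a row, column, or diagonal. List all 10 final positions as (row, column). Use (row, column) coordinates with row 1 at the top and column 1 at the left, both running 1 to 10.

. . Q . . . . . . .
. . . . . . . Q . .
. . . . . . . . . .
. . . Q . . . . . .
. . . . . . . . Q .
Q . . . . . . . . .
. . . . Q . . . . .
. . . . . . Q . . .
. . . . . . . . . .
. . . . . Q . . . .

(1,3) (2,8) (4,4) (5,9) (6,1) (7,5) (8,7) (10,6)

(1,3) (2,8) (3,10) (4,4) (5,9) (6,1) (7,5) (8,7) (9,2) (10,6)

Row 3: attacked by (1,3)→{1,3,5}; (2,8)→{7,8,9}; (4,4)→{3,4,5}; (5,9)→{7,9}; (6,1)→{1,4}; (7,5)→{1,5,9}; (8,7)→{2,7}; (10,6)→{6}. Safe: 10. Place at column 10.
Row 9: attacked by (1,3)→{3}; (2,8)→{1,8}; (3,10)→{4,10}; (4,4)→{4,9}; (5,9)→{5,9}; (6,1)→{1,4}; (7,5)→{3,5,7}; (8,7)→{6,7,8}; (10,6)→{5,6,7}. Safe: 2. Place at column 2.
Columns [3, 8, 10, 4, 9, 1, 5, 7, 2, 6], r−c [-2, -6, -7, 0, -4, 5, 2, 1, 7, 4], r+c [4, 10, 13, 8, 14, 7, 12, 15, 11, 16] are all distinct, so no two queens attack.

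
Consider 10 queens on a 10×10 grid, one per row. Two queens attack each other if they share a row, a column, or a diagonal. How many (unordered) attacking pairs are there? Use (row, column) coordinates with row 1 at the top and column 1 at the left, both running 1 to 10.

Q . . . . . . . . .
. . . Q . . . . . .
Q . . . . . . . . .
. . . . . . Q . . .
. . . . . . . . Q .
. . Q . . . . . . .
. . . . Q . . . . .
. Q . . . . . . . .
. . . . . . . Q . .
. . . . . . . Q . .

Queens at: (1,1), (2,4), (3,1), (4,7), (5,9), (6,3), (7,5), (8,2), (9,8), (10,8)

5

Same column: (1,1)–(3,1) (column 1); (9,8)–(10,8) (column 8).
Same diagonal: (3,1)–(7,5) (|3−7| = |1−5| = 4); (3,1)–(10,8) (|3−10| = |1−8| = 7); (7,5)–(10,8) (|7−10| = |5−8| = 3).
Total attacking pairs: 5.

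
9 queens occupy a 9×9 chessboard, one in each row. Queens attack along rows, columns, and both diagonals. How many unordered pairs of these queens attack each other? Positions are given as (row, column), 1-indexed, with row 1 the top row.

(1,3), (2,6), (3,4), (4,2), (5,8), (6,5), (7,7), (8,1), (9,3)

1

Same column: (1,3)–(9,3) (column 3).
Total attacking pairs: 1.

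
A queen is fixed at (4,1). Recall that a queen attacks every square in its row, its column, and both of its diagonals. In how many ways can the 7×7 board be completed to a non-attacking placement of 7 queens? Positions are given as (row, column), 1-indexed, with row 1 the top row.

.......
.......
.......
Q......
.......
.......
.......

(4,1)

6

Branch on row 1: col 2 → 2; col 3 → 1; col 5 → 0; col 6 → 2; col 7 → 1.
Sum: 2 + 1 + 0 + 2 + 1 = 6.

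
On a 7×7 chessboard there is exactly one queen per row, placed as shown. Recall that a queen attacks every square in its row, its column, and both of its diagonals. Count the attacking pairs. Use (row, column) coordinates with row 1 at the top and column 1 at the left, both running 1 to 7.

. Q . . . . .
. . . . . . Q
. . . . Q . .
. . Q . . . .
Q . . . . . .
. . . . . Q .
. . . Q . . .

0

All columns are distinct and no two queens satisfy |Δrow| = |Δcol|, so no pair attacks.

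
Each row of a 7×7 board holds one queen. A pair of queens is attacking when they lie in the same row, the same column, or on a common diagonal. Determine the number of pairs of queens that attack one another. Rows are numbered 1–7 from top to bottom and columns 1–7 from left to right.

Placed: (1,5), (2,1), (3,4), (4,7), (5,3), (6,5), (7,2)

3

Same column: (1,5)–(6,5) (column 5).
Same diagonal: (2,1)–(6,5) (|2−6| = |1−5| = 4); (4,7)–(6,5) (|4−6| = |7−5| = 2).
Total attacking pairs: 3.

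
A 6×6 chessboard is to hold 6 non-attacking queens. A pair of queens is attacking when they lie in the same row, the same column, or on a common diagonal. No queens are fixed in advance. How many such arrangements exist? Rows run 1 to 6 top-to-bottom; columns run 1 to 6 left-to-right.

Branch on row 1: col 1 → 0; col 2 → 1; col 3 → 1; col 4 → 1; col 5 → 1; col 6 → 0.
Sum: 0 + 1 + 1 + 1 + 1 + 0 = 4.
(This is the classic 6-queens count.)

4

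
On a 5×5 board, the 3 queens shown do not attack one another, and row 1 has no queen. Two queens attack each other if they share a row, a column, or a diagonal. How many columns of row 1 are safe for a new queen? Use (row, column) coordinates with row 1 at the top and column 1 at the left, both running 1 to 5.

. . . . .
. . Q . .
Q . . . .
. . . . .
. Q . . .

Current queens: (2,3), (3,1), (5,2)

(2,3) attacks row 1 at column 3 and diagonals 2, 4.
(3,1) attacks row 1 at column 1 and diagonals 3.
(5,2) attacks row 1 at column 2.
Attacked columns: {1, 2, 3, 4}. Safe: {5}.

1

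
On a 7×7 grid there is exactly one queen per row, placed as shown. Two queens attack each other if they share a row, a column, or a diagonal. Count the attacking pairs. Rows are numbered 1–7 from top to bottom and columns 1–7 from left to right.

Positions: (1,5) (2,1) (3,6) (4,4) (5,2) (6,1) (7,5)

Same column: (1,5)–(7,5) (column 5); (2,1)–(6,1) (column 1).
Same diagonal: (5,2)–(6,1) (|5−6| = |2−1| = 1).
Total attacking pairs: 3.

3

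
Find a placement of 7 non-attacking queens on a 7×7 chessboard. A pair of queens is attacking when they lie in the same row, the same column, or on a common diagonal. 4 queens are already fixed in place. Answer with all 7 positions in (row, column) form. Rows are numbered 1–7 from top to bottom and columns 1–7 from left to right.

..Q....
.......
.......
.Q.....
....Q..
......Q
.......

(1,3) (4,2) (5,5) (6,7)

(1,3) (2,1) (3,6) (4,2) (5,5) (6,7) (7,4)

Row 2: attacked by (1,3)→{2,3,4}; (4,2)→{2,4}; (5,5)→{2,5}; (6,7)→{3,7}. Safe: 1, 6. Place at column 1.
Row 3: attacked by (1,3)→{1,3,5}; (2,1)→{1,2}; (4,2)→{1,2,3}; (5,5)→{3,5,7}; (6,7)→{4,7}. Safe: 6. Place at column 6.
Row 7: attacked by (1,3)→{3}; (2,1)→{1,6}; (3,6)→{2,6}; (4,2)→{2,5}; (5,5)→{3,5,7}; (6,7)→{6,7}. Safe: 4. Place at column 4.
Columns [3, 1, 6, 2, 5, 7, 4], r−c [-2, 1, -3, 2, 0, -1, 3], r+c [4, 3, 9, 6, 10, 13, 11] are all distinct, so no two queens attack.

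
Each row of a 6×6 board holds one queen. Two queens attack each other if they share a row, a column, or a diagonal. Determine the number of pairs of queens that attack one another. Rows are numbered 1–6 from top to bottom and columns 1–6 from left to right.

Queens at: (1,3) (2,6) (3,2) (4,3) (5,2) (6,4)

4

Same column: (1,3)–(4,3) (column 3); (3,2)–(5,2) (column 2).
Same diagonal: (3,2)–(4,3) (|3−4| = |2−3| = 1); (4,3)–(5,2) (|4−5| = |3−2| = 1).
Total attacking pairs: 4.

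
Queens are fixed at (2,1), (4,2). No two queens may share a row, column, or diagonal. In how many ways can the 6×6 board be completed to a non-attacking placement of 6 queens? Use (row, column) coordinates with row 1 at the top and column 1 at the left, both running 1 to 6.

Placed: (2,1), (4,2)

1

Branch on row 1: col 3 → 0; col 4 → 1; col 6 → 0.
Sum: 0 + 1 + 0 = 1.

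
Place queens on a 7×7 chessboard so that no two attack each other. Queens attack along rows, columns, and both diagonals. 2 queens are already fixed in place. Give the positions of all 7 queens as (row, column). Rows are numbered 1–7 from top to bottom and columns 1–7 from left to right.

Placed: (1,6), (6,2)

Row 2: attacked by (1,6)→{5,6,7}; (6,2)→{2,6}. Safe: 1, 3, 4. Place at column 1.
Row 3: attacked by (1,6)→{4,6}; (2,1)→{1,2}; (6,2)→{2,5}. Safe: 3, 7. Place at column 3.
Row 4: attacked by (1,6)→{3,6}; (2,1)→{1,3}; (3,3)→{2,3,4}; (6,2)→{2,4}. Safe: 5, 7. Place at column 5.
Row 5: attacked by (1,6)→{2,6}; (2,1)→{1,4}; (3,3)→{1,3,5}; (4,5)→{4,5,6}; (6,2)→{1,2,3}. Safe: 7. Place at column 7.
Row 7: attacked by (1,6)→{6}; (2,1)→{1,6}; (3,3)→{3,7}; (4,5)→{2,5}; (5,7)→{5,7}; (6,2)→{1,2,3}. Safe: 4. Place at column 4.
Columns [6, 1, 3, 5, 7, 2, 4], r−c [-5, 1, 0, -1, -2, 4, 3], r+c [7, 3, 6, 9, 12, 8, 11] are all distinct, so no two queens attack.

(1,6) (2,1) (3,3) (4,5) (5,7) (6,2) (7,4)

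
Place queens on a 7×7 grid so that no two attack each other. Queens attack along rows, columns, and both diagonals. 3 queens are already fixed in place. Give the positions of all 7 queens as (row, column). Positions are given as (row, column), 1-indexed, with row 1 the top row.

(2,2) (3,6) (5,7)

(1,5) (2,2) (3,6) (4,3) (5,7) (6,4) (7,1)

Row 1: attacked by (2,2)→{1,2,3}; (3,6)→{4,6}; (5,7)→{3,7}. Safe: 5. Place at column 5.
Row 4: attacked by (1,5)→{2,5}; (2,2)→{2,4}; (3,6)→{5,6,7}; (5,7)→{6,7}. Safe: 1, 3. Place at column 3.
Row 6: attacked by (1,5)→{5}; (2,2)→{2,6}; (3,6)→{3,6}; (4,3)→{1,3,5}; (5,7)→{6,7}. Safe: 4. Place at column 4.
Row 7: attacked by (1,5)→{5}; (2,2)→{2,7}; (3,6)→{2,6}; (4,3)→{3,6}; (5,7)→{5,7}; (6,4)→{3,4,5}. Safe: 1. Place at column 1.
Columns [5, 2, 6, 3, 7, 4, 1], r−c [-4, 0, -3, 1, -2, 2, 6], r+c [6, 4, 9, 7, 12, 10, 8] are all distinct, so no two queens attack.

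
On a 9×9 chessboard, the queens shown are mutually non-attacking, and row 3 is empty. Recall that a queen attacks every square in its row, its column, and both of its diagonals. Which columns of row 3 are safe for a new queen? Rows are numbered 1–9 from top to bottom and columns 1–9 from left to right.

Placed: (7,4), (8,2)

columns 1, 3, 5, 6, 9

(7,4) attacks row 3 at column 4 and diagonals 8.
(8,2) attacks row 3 at column 2 and diagonals 7.
Attacked columns: {2, 4, 7, 8}. Safe: {1, 3, 5, 6, 9}.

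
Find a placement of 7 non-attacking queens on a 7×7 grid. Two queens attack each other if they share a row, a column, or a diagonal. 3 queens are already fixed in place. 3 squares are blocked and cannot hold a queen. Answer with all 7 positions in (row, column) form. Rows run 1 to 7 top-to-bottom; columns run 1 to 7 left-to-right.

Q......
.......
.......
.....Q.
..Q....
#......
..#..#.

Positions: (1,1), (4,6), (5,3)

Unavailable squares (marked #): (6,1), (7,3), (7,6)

Row 2: attacked by (1,1)→{1,2}; (4,6)→{4,6}; (5,3)→{3,6}. Safe: 5, 7. Place at column 5.
Row 3: attacked by (1,1)→{1,3}; (2,5)→{4,5,6}; (4,6)→{5,6,7}; (5,3)→{1,3,5}. Safe: 2. Place at column 2.
Row 6: attacked by (1,1)→{1,6}; (2,5)→{1,5}; (3,2)→{2,5}; (4,6)→{4,6}; (5,3)→{2,3,4}. Blocked: 1. Safe: 7. Place at column 7.
Row 7: attacked by (1,1)→{1,7}; (2,5)→{5}; (3,2)→{2,6}; (4,6)→{3,6}; (5,3)→{1,3,5}; (6,7)→{6,7}. Blocked: 3,6. Safe: 4. Place at column 4.
Columns [1, 5, 2, 6, 3, 7, 4], r−c [0, -3, 1, -2, 2, -1, 3], r+c [2, 7, 5, 10, 8, 13, 11] are all distinct, so no two queens attack.

(1,1) (2,5) (3,2) (4,6) (5,3) (6,7) (7,4)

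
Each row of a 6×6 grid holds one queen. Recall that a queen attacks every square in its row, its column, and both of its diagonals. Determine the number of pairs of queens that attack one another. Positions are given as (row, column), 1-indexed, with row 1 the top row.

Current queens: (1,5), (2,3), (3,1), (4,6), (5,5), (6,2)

Same column: (1,5)–(5,5) (column 5).
Same diagonal: (4,6)–(5,5) (|4−5| = |6−5| = 1).
Total attacking pairs: 2.

2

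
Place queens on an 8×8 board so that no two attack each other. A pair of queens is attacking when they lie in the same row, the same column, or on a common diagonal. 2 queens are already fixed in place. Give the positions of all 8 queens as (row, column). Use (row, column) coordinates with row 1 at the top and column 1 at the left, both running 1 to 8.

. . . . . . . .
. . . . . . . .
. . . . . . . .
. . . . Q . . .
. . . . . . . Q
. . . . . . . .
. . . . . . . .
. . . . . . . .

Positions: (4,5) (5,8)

Row 1: attacked by (4,5)→{2,5,8}; (5,8)→{4,8}. Safe: 1, 3, 6, 7. Place at column 7.
Row 2: attacked by (1,7)→{6,7,8}; (4,5)→{3,5,7}; (5,8)→{5,8}. Safe: 1, 2, 4. Place at column 4.
Row 3: attacked by (1,7)→{5,7}; (2,4)→{3,4,5}; (4,5)→{4,5,6}; (5,8)→{6,8}. Safe: 1, 2. Place at column 2.
Row 6: attacked by (1,7)→{2,7}; (2,4)→{4,8}; (3,2)→{2,5}; (4,5)→{3,5,7}; (5,8)→{7,8}. Safe: 1, 6. Place at column 1.
Row 7: attacked by (1,7)→{1,7}; (2,4)→{4}; (3,2)→{2,6}; (4,5)→{2,5,8}; (5,8)→{6,8}; (6,1)→{1,2}. Safe: 3. Place at column 3.
Row 8: attacked by (1,7)→{7}; (2,4)→{4}; (3,2)→{2,7}; (4,5)→{1,5}; (5,8)→{5,8}; (6,1)→{1,3}; (7,3)→{2,3,4}. Safe: 6. Place at column 6.
Columns [7, 4, 2, 5, 8, 1, 3, 6], r−c [-6, -2, 1, -1, -3, 5, 4, 2], r+c [8, 6, 5, 9, 13, 7, 10, 14] are all distinct, so no two queens attack.

(1,7) (2,4) (3,2) (4,5) (5,8) (6,1) (7,3) (8,6)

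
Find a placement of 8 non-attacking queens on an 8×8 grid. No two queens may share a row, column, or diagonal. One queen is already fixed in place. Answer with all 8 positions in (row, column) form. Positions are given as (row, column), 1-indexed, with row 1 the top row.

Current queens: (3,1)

(1,4) (2,8) (3,1) (4,3) (5,6) (6,2) (7,7) (8,5)

Row 1: attacked by (3,1)→{1,3}. Safe: 2, 4, 5, 6, 7, 8. Place at column 4.
Row 2: attacked by (1,4)→{3,4,5}; (3,1)→{1,2}. Safe: 6, 7, 8. Place at column 8.
Row 4: attacked by (1,4)→{1,4,7}; (2,8)→{6,8}; (3,1)→{1,2}. Safe: 3, 5. Place at column 3.
Row 5: attacked by (1,4)→{4,8}; (2,8)→{5,8}; (3,1)→{1,3}; (4,3)→{2,3,4}. Safe: 6, 7. Place at column 6.
Row 6: attacked by (1,4)→{4}; (2,8)→{4,8}; (3,1)→{1,4}; (4,3)→{1,3,5}; (5,6)→{5,6,7}. Safe: 2. Place at column 2.
Row 7: attacked by (1,4)→{4}; (2,8)→{3,8}; (3,1)→{1,5}; (4,3)→{3,6}; (5,6)→{4,6,8}; (6,2)→{1,2,3}. Safe: 7. Place at column 7.
Row 8: attacked by (1,4)→{4}; (2,8)→{2,8}; (3,1)→{1,6}; (4,3)→{3,7}; (5,6)→{3,6}; (6,2)→{2,4}; (7,7)→{6,7,8}. Safe: 5. Place at column 5.
Columns [4, 8, 1, 3, 6, 2, 7, 5], r−c [-3, -6, 2, 1, -1, 4, 0, 3], r+c [5, 10, 4, 7, 11, 8, 14, 13] are all distinct, so no two queens attack.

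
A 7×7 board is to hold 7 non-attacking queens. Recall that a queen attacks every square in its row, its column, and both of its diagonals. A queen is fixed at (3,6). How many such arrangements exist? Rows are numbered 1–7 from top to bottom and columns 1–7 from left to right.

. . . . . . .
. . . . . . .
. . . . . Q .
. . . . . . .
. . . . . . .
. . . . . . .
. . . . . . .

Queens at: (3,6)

6

Branch on row 1: col 1 → 0; col 2 → 1; col 3 → 2; col 5 → 2; col 7 → 1.
Sum: 0 + 1 + 2 + 2 + 1 = 6.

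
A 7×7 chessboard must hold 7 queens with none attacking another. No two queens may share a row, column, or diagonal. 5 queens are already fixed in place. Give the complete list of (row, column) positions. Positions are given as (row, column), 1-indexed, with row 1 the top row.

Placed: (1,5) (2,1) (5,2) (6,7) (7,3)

Row 3: attacked by (1,5)→{3,5,7}; (2,1)→{1,2}; (5,2)→{2,4}; (6,7)→{4,7}; (7,3)→{3,7}. Safe: 6. Place at column 6.
Row 4: attacked by (1,5)→{2,5}; (2,1)→{1,3}; (3,6)→{5,6,7}; (5,2)→{1,2,3}; (6,7)→{5,7}; (7,3)→{3,6}. Safe: 4. Place at column 4.
Columns [5, 1, 6, 4, 2, 7, 3], r−c [-4, 1, -3, 0, 3, -1, 4], r+c [6, 3, 9, 8, 7, 13, 10] are all distinct, so no two queens attack.

(1,5) (2,1) (3,6) (4,4) (5,2) (6,7) (7,3)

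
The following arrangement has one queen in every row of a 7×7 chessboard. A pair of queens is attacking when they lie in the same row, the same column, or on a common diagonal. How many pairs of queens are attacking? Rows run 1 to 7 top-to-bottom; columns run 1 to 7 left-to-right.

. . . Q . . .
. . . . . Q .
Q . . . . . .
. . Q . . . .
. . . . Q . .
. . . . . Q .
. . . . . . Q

4

Same column: (2,6)–(6,6) (column 6).
Same diagonal: (5,5)–(6,6) (|5−6| = |5−6| = 1); (5,5)–(7,7) (|5−7| = |5−7| = 2); (6,6)–(7,7) (|6−7| = |6−7| = 1).
Total attacking pairs: 4.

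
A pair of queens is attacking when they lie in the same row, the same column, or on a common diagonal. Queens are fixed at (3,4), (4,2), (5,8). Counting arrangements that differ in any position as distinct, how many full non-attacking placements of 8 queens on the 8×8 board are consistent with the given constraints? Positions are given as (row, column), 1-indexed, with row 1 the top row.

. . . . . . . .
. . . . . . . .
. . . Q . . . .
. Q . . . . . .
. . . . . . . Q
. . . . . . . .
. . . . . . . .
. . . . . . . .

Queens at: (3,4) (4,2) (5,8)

1

Branch on row 1: col 1 → 0; col 3 → 1; col 7 → 0.
Sum: 0 + 1 + 0 = 1.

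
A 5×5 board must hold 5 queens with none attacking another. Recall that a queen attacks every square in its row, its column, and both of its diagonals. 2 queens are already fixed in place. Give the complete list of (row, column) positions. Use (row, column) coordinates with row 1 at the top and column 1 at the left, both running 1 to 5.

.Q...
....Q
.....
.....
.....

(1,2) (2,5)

(1,2) (2,5) (3,3) (4,1) (5,4)

Row 3: attacked by (1,2)→{2,4}; (2,5)→{4,5}. Safe: 1, 3. Place at column 3.
Row 4: attacked by (1,2)→{2,5}; (2,5)→{3,5}; (3,3)→{2,3,4}. Safe: 1. Place at column 1.
Row 5: attacked by (1,2)→{2}; (2,5)→{2,5}; (3,3)→{1,3,5}; (4,1)→{1,2}. Safe: 4. Place at column 4.
Columns [2, 5, 3, 1, 4], r−c [-1, -3, 0, 3, 1], r+c [3, 7, 6, 5, 9] are all distinct, so no two queens attack.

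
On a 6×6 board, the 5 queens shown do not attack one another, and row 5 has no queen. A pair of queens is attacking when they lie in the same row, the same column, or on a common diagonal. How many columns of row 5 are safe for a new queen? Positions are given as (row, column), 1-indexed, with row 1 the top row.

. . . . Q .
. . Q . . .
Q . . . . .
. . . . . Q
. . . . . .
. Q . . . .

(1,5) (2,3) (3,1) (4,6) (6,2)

1

(1,5) attacks row 5 at column 5 and diagonals 1.
(2,3) attacks row 5 at column 3 and diagonals 6.
(3,1) attacks row 5 at column 1 and diagonals 3.
(4,6) attacks row 5 at column 6 and diagonals 5.
(6,2) attacks row 5 at column 2 and diagonals 1, 3.
Attacked columns: {1, 2, 3, 5, 6}. Safe: {4}.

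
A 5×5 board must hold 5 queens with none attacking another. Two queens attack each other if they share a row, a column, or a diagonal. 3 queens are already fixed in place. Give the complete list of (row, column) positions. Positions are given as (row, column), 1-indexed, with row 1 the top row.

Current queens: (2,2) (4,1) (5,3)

Row 1: attacked by (2,2)→{1,2,3}; (4,1)→{1,4}; (5,3)→{3}. Safe: 5. Place at column 5.
Row 3: attacked by (1,5)→{3,5}; (2,2)→{1,2,3}; (4,1)→{1,2}; (5,3)→{1,3,5}. Safe: 4. Place at column 4.
Columns [5, 2, 4, 1, 3], r−c [-4, 0, -1, 3, 2], r+c [6, 4, 7, 5, 8] are all distinct, so no two queens attack.

(1,5) (2,2) (3,4) (4,1) (5,3)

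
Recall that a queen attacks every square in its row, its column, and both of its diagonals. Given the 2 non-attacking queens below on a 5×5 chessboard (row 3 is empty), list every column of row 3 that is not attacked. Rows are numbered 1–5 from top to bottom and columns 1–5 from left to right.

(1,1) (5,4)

columns 5

(1,1) attacks row 3 at column 1 and diagonals 3.
(5,4) attacks row 3 at column 4 and diagonals 2.
Attacked columns: {1, 2, 3, 4}. Safe: {5}.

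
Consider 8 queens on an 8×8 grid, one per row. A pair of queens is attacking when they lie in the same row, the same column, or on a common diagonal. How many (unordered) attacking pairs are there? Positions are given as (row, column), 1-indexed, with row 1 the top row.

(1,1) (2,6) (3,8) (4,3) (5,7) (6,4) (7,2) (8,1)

Same column: (1,1)–(8,1) (column 1).
Same diagonal: (7,2)–(8,1) (|7−8| = |2−1| = 1).
Total attacking pairs: 2.

2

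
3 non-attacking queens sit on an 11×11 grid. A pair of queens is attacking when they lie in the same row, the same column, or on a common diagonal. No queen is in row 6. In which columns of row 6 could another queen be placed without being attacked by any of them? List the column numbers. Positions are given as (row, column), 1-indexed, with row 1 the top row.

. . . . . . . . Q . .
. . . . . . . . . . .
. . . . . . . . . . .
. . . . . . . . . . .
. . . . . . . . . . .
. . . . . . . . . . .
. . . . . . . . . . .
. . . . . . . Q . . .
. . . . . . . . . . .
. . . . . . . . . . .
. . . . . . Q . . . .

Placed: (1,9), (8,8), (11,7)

columns 1, 3, 5, 11

(1,9) attacks row 6 at column 9 and diagonals 4.
(8,8) attacks row 6 at column 8 and diagonals 6, 10.
(11,7) attacks row 6 at column 7 and diagonals 2.
Attacked columns: {2, 4, 6, 7, 8, 9, 10}. Safe: {1, 3, 5, 11}.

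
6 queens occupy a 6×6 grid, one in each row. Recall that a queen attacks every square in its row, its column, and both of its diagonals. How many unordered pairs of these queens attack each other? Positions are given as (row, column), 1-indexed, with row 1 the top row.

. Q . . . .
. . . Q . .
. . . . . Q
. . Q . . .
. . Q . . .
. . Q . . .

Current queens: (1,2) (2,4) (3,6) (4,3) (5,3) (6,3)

4

Same column: (4,3)–(5,3) (column 3); (4,3)–(6,3) (column 3); (5,3)–(6,3) (column 3).
Same diagonal: (3,6)–(6,3) (|3−6| = |6−3| = 3).
Total attacking pairs: 4.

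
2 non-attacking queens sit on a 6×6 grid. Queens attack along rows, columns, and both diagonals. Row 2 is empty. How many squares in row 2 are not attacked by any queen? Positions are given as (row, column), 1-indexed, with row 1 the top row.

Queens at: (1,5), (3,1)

1

(1,5) attacks row 2 at column 5 and diagonals 4, 6.
(3,1) attacks row 2 at column 1 and diagonals 2.
Attacked columns: {1, 2, 4, 5, 6}. Safe: {3}.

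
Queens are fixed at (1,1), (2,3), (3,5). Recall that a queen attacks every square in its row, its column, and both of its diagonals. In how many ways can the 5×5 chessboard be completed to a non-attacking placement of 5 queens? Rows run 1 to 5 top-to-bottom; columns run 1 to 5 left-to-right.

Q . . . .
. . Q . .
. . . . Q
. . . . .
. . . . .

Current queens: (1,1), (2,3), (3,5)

1

Branch on row 4: col 2 → 1.
Sum: 1 = 1.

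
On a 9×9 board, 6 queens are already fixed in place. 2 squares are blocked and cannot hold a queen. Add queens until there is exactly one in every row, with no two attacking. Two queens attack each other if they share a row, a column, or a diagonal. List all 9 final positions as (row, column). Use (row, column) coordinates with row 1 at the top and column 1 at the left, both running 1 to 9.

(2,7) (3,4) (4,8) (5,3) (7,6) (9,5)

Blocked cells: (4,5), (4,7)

(1,1) (2,7) (3,4) (4,8) (5,3) (6,9) (7,6) (8,2) (9,5)

Row 1: attacked by (2,7)→{6,7,8}; (3,4)→{2,4,6}; (4,8)→{5,8}; (5,3)→{3,7}; (7,6)→{6}; (9,5)→{5}. Safe: 1, 9. Place at column 1.
Row 6: attacked by (1,1)→{1,6}; (2,7)→{3,7}; (3,4)→{1,4,7}; (4,8)→{6,8}; (5,3)→{2,3,4}; (7,6)→{5,6,7}; (9,5)→{2,5,8}. Safe: 9. Place at column 9.
Row 8: attacked by (1,1)→{1,8}; (2,7)→{1,7}; (3,4)→{4,9}; (4,8)→{4,8}; (5,3)→{3,6}; (6,9)→{7,9}; (7,6)→{5,6,7}; (9,5)→{4,5,6}. Safe: 2. Place at column 2.
Columns [1, 7, 4, 8, 3, 9, 6, 2, 5], r−c [0, -5, -1, -4, 2, -3, 1, 6, 4], r+c [2, 9, 7, 12, 8, 15, 13, 10, 14] are all distinct, so no two queens attack.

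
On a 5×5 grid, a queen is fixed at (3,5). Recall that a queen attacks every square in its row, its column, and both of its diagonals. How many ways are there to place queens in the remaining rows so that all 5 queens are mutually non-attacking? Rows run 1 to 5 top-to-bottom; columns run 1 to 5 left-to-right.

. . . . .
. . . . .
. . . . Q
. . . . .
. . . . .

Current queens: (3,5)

2

Branch on row 1: col 1 → 1; col 2 → 0; col 4 → 1.
Sum: 1 + 0 + 1 = 2.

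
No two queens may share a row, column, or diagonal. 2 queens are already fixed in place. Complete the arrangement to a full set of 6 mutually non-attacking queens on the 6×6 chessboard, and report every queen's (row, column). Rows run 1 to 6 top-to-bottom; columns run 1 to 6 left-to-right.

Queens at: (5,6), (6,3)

Row 1: attacked by (5,6)→{2,6}; (6,3)→{3}. Safe: 1, 4, 5. Place at column 4.
Row 2: attacked by (1,4)→{3,4,5}; (5,6)→{3,6}; (6,3)→{3}. Safe: 1, 2. Place at column 1.
Row 3: attacked by (1,4)→{2,4,6}; (2,1)→{1,2}; (5,6)→{4,6}; (6,3)→{3,6}. Safe: 5. Place at column 5.
Row 4: attacked by (1,4)→{1,4}; (2,1)→{1,3}; (3,5)→{4,5,6}; (5,6)→{5,6}; (6,3)→{1,3,5}. Safe: 2. Place at column 2.
Columns [4, 1, 5, 2, 6, 3], r−c [-3, 1, -2, 2, -1, 3], r+c [5, 3, 8, 6, 11, 9] are all distinct, so no two queens attack.

(1,4) (2,1) (3,5) (4,2) (5,6) (6,3)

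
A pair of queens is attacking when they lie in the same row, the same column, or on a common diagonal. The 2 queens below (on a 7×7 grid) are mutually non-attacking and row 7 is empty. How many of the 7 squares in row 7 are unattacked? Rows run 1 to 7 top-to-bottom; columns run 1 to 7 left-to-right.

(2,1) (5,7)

3

(2,1) attacks row 7 at column 1 and diagonals 6.
(5,7) attacks row 7 at column 7 and diagonals 5.
Attacked columns: {1, 5, 6, 7}. Safe: {2, 3, 4}.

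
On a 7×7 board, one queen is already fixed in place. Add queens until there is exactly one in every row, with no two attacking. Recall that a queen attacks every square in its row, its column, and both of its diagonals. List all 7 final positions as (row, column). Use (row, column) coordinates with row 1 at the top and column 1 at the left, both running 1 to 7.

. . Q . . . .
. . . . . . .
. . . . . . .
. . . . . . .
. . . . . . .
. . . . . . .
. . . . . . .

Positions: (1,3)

Row 2: attacked by (1,3)→{2,3,4}. Safe: 1, 5, 6, 7. Place at column 7.
Row 3: attacked by (1,3)→{1,3,5}; (2,7)→{6,7}. Safe: 2, 4. Place at column 2.
Row 4: attacked by (1,3)→{3,6}; (2,7)→{5,7}; (3,2)→{1,2,3}. Safe: 4. Place at column 4.
Row 5: attacked by (1,3)→{3,7}; (2,7)→{4,7}; (3,2)→{2,4}; (4,4)→{3,4,5}. Safe: 1, 6. Place at column 6.
Row 6: attacked by (1,3)→{3}; (2,7)→{3,7}; (3,2)→{2,5}; (4,4)→{2,4,6}; (5,6)→{5,6,7}. Safe: 1. Place at column 1.
Row 7: attacked by (1,3)→{3}; (2,7)→{2,7}; (3,2)→{2,6}; (4,4)→{1,4,7}; (5,6)→{4,6}; (6,1)→{1,2}. Safe: 5. Place at column 5.
Columns [3, 7, 2, 4, 6, 1, 5], r−c [-2, -5, 1, 0, -1, 5, 2], r+c [4, 9, 5, 8, 11, 7, 12] are all distinct, so no two queens attack.

(1,3) (2,7) (3,2) (4,4) (5,6) (6,1) (7,5)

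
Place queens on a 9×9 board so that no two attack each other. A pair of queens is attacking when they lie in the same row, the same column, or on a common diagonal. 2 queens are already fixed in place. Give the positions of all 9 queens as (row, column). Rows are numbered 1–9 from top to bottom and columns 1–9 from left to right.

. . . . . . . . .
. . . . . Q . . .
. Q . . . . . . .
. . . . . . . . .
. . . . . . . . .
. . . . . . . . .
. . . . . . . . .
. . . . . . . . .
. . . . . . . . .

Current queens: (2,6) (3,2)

(1,3) (2,6) (3,2) (4,7) (5,1) (6,4) (7,8) (8,5) (9,9)

Row 1: attacked by (2,6)→{5,6,7}; (3,2)→{2,4}. Safe: 1, 3, 8, 9. Place at column 3.
Row 4: attacked by (1,3)→{3,6}; (2,6)→{4,6,8}; (3,2)→{1,2,3}. Safe: 5, 7, 9. Place at column 7.
Row 5: attacked by (1,3)→{3,7}; (2,6)→{3,6,9}; (3,2)→{2,4}; (4,7)→{6,7,8}. Safe: 1, 5. Place at column 1.
Row 6: attacked by (1,3)→{3,8}; (2,6)→{2,6}; (3,2)→{2,5}; (4,7)→{5,7,9}; (5,1)→{1,2}. Safe: 4. Place at column 4.
Row 7: attacked by (1,3)→{3,9}; (2,6)→{1,6}; (3,2)→{2,6}; (4,7)→{4,7}; (5,1)→{1,3}; (6,4)→{3,4,5}. Safe: 8. Place at column 8.
Row 8: attacked by (1,3)→{3}; (2,6)→{6}; (3,2)→{2,7}; (4,7)→{3,7}; (5,1)→{1,4}; (6,4)→{2,4,6}; (7,8)→{7,8,9}. Safe: 5. Place at column 5.
Row 9: attacked by (1,3)→{3}; (2,6)→{6}; (3,2)→{2,8}; (4,7)→{2,7}; (5,1)→{1,5}; (6,4)→{1,4,7}; (7,8)→{6,8}; (8,5)→{4,5,6}. Safe: 9. Place at column 9.
Columns [3, 6, 2, 7, 1, 4, 8, 5, 9], r−c [-2, -4, 1, -3, 4, 2, -1, 3, 0], r+c [4, 8, 5, 11, 6, 10, 15, 13, 18] are all distinct, so no two queens attack.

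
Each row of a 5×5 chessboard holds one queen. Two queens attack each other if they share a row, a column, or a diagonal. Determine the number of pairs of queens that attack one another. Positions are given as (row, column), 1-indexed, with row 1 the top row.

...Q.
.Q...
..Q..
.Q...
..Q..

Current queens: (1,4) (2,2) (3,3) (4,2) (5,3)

5

Same column: (2,2)–(4,2) (column 2); (3,3)–(5,3) (column 3).
Same diagonal: (2,2)–(3,3) (|2−3| = |2−3| = 1); (3,3)–(4,2) (|3−4| = |3−2| = 1); (4,2)–(5,3) (|4−5| = |2−3| = 1).
Total attacking pairs: 5.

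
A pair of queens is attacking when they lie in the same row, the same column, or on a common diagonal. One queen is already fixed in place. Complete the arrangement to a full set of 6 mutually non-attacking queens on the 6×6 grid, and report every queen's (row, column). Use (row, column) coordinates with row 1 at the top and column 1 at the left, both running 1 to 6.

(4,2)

(1,4) (2,1) (3,5) (4,2) (5,6) (6,3)

Row 1: attacked by (4,2)→{2,5}. Safe: 1, 3, 4, 6. Place at column 4.
Row 2: attacked by (1,4)→{3,4,5}; (4,2)→{2,4}. Safe: 1, 6. Place at column 1.
Row 3: attacked by (1,4)→{2,4,6}; (2,1)→{1,2}; (4,2)→{1,2,3}. Safe: 5. Place at column 5.
Row 5: attacked by (1,4)→{4}; (2,1)→{1,4}; (3,5)→{3,5}; (4,2)→{1,2,3}. Safe: 6. Place at column 6.
Row 6: attacked by (1,4)→{4}; (2,1)→{1,5}; (3,5)→{2,5}; (4,2)→{2,4}; (5,6)→{5,6}. Safe: 3. Place at column 3.
Columns [4, 1, 5, 2, 6, 3], r−c [-3, 1, -2, 2, -1, 3], r+c [5, 3, 8, 6, 11, 9] are all distinct, so no two queens attack.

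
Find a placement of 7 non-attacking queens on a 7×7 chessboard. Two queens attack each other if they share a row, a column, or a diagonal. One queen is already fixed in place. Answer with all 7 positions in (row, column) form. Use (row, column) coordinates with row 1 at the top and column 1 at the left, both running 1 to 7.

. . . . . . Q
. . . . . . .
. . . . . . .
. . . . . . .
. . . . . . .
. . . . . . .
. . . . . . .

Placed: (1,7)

Row 2: attacked by (1,7)→{6,7}. Safe: 1, 2, 3, 4, 5. Place at column 3.
Row 3: attacked by (1,7)→{5,7}; (2,3)→{2,3,4}. Safe: 1, 6. Place at column 6.
Row 4: attacked by (1,7)→{4,7}; (2,3)→{1,3,5}; (3,6)→{5,6,7}. Safe: 2. Place at column 2.
Row 5: attacked by (1,7)→{3,7}; (2,3)→{3,6}; (3,6)→{4,6}; (4,2)→{1,2,3}. Safe: 5. Place at column 5.
Row 6: attacked by (1,7)→{2,7}; (2,3)→{3,7}; (3,6)→{3,6}; (4,2)→{2,4}; (5,5)→{4,5,6}. Safe: 1. Place at column 1.
Row 7: attacked by (1,7)→{1,7}; (2,3)→{3}; (3,6)→{2,6}; (4,2)→{2,5}; (5,5)→{3,5,7}; (6,1)→{1,2}. Safe: 4. Place at column 4.
Columns [7, 3, 6, 2, 5, 1, 4], r−c [-6, -1, -3, 2, 0, 5, 3], r+c [8, 5, 9, 6, 10, 7, 11] are all distinct, so no two queens attack.

(1,7) (2,3) (3,6) (4,2) (5,5) (6,1) (7,4)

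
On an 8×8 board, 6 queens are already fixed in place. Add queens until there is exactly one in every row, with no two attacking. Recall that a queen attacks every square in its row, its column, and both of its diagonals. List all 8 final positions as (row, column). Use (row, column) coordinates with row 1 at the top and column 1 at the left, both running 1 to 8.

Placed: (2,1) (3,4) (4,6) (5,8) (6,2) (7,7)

(1,5) (2,1) (3,4) (4,6) (5,8) (6,2) (7,7) (8,3)

Row 1: attacked by (2,1)→{1,2}; (3,4)→{2,4,6}; (4,6)→{3,6}; (5,8)→{4,8}; (6,2)→{2,7}; (7,7)→{1,7}. Safe: 5. Place at column 5.
Row 8: attacked by (1,5)→{5}; (2,1)→{1,7}; (3,4)→{4}; (4,6)→{2,6}; (5,8)→{5,8}; (6,2)→{2,4}; (7,7)→{6,7,8}. Safe: 3. Place at column 3.
Columns [5, 1, 4, 6, 8, 2, 7, 3], r−c [-4, 1, -1, -2, -3, 4, 0, 5], r+c [6, 3, 7, 10, 13, 8, 14, 11] are all distinct, so no two queens attack.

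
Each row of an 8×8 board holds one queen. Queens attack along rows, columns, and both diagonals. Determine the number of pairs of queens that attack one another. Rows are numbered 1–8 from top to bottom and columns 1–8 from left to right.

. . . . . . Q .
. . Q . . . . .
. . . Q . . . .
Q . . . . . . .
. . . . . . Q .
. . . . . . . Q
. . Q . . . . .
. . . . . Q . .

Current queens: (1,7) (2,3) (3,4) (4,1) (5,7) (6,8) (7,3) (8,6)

6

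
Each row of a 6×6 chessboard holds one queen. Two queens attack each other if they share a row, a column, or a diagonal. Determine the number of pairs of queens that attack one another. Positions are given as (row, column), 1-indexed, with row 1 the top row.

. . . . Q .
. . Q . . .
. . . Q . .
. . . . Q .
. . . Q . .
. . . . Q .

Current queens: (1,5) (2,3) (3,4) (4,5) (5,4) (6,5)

Same column: (1,5)–(4,5) (column 5); (1,5)–(6,5) (column 5); (3,4)–(5,4) (column 4); (4,5)–(6,5) (column 5).
Same diagonal: (2,3)–(3,4) (|2−3| = |3−4| = 1); (2,3)–(4,5) (|2−4| = |3−5| = 2); (3,4)–(4,5) (|3−4| = |4−5| = 1); (4,5)–(5,4) (|4−5| = |5−4| = 1); (5,4)–(6,5) (|5−6| = |4−5| = 1).
Total attacking pairs: 9.

9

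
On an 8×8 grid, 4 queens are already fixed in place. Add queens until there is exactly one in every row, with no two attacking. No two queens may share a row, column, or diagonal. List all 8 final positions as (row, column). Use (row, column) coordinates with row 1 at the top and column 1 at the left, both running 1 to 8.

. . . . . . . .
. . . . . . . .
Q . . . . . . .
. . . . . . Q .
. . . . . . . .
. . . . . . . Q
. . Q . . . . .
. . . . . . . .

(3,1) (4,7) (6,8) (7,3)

(1,2) (2,6) (3,1) (4,7) (5,4) (6,8) (7,3) (8,5)

Row 1: attacked by (3,1)→{1,3}; (4,7)→{4,7}; (6,8)→{3,8}; (7,3)→{3}. Safe: 2, 5, 6. Place at column 2.
Row 2: attacked by (1,2)→{1,2,3}; (3,1)→{1,2}; (4,7)→{5,7}; (6,8)→{4,8}; (7,3)→{3,8}. Safe: 6. Place at column 6.
Row 5: attacked by (1,2)→{2,6}; (2,6)→{3,6}; (3,1)→{1,3}; (4,7)→{6,7,8}; (6,8)→{7,8}; (7,3)→{1,3,5}. Safe: 4. Place at column 4.
Row 8: attacked by (1,2)→{2}; (2,6)→{6}; (3,1)→{1,6}; (4,7)→{3,7}; (5,4)→{1,4,7}; (6,8)→{6,8}; (7,3)→{2,3,4}. Safe: 5. Place at column 5.
Columns [2, 6, 1, 7, 4, 8, 3, 5], r−c [-1, -4, 2, -3, 1, -2, 4, 3], r+c [3, 8, 4, 11, 9, 14, 10, 13] are all distinct, so no two queens attack.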